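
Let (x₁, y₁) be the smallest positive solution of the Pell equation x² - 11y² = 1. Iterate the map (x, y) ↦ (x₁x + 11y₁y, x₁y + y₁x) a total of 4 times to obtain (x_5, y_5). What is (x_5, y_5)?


Step 1: Find the fundamental solution (x₁, y₁) of x² - 11y² = 1.
  Expand √11 as a continued fraction. a₀ = ⌊√11⌋ = 3; iterate m_{k+1} = d_k·a_k − m_k, d_{k+1} = (11 − m_{k+1}²)/d_k, a_{k+1} = ⌊(a₀ + m_{k+1})/d_{k+1}⌋ (starting m₀ = 0, d₀ = 1), with convergents p_k = a_k·p_{k-1} + p_{k-2}, q_k = a_k·q_{k-1} + q_{k-2} (p₋₁ = 1, q₋₁ = 0):
  k = 0: a₀ = 3; p₀/q₀ = 3/1; p₀² − 11·q₀² = 9 − 11 = -2.
  k = 1: m = 3, d = 2, a = ⌊(3 + 3)/2⌋ = 3; p/q = (3·3 + 1)/(3·1 + 0) = 10/3; p² − 11·q² = 100 − 99 = 1.
  The first convergent with p² − 11·q² = 1 gives the fundamental solution (x₁, y₁) = (10, 3).
Step 2: Apply the recurrence (x_{n+1}, y_{n+1}) = (x₁x_n + 11y₁y_n, x₁y_n + y₁x_n) repeatedly.
  From (x_1, y_1) = (10, 3): x_2 = 10·10 + 11·3·3 = 199; y_2 = 10·3 + 3·10 = 60.
  From (x_2, y_2) = (199, 60): x_3 = 10·199 + 11·3·60 = 3970; y_3 = 10·60 + 3·199 = 1197.
  From (x_3, y_3) = (3970, 1197): x_4 = 10·3970 + 11·3·1197 = 79201; y_4 = 10·1197 + 3·3970 = 23880.
  From (x_4, y_4) = (79201, 23880): x_5 = 10·79201 + 11·3·23880 = 1580050; y_5 = 10·23880 + 3·79201 = 476403.
Step 3: Verify x_5² - 11·y_5² = 2496558002500 - 2496558002499 = 1 (should be 1). ✓

(x_1, y_1) = (10, 3); (x_5, y_5) = (1580050, 476403).


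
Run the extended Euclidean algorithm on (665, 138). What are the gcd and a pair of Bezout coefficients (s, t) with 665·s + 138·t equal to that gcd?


Euclidean algorithm on (665, 138) — divide until remainder is 0:
  665 = 4 · 138 + 113
  138 = 1 · 113 + 25
  113 = 4 · 25 + 13
  25 = 1 · 13 + 12
  13 = 1 · 12 + 1
  12 = 12 · 1 + 0
gcd(665, 138) = 1.
Track Bezout coefficients alongside the remainders: start with r₀ = 665 = a·1 + b·0 (s = 1, t = 0) and r₁ = 138 = a·0 + b·1 (s = 0, t = 1); each new remainder r_{k+1} = r_{k-1} − q_k·r_k inherits s_{k+1} = s_{k-1} − q_k·s_k, t_{k+1} = t_{k-1} − q_k·t_k, so r_k = a·s_k + b·t_k at every step:
  q = 4: r = 113, s = 1 − 4·0 = 1, t = 0 − 4·1 = -4  (check: 665·1 + 138·(-4) = 113)
  q = 1: r = 25, s = 0 − 1·1 = -1, t = 1 − 1·(-4) = 5  (check: 665·(-1) + 138·5 = 25)
  q = 4: r = 13, s = 1 − 4·(-1) = 5, t = -4 − 4·5 = -24  (check: 665·5 + 138·(-24) = 13)
  q = 1: r = 12, s = -1 − 1·5 = -6, t = 5 − 1·(-24) = 29  (check: 665·(-6) + 138·29 = 12)
  q = 1: r = 1, s = 5 − 1·(-6) = 11, t = -24 − 1·29 = -53  (check: 665·11 + 138·(-53) = 1)
The row with r = 1 (the gcd) gives the Bezout coefficients s = 11, t = -53.
Result: 665 · (11) + 138 · (-53) = 1.

gcd(665, 138) = 1; s = 11, t = -53 (check: 665·11 + 138·(-53) = 1).


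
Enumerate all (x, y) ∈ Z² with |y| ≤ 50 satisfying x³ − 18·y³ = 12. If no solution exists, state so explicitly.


The equation is x³ - 18y³ = 12. For fixed y, x³ = 18·y³ + 12, so a solution requires the RHS to be a perfect cube.
Strategy: iterate y from -50 to 50, compute RHS = 18·y³ + 12, and check whether it is a (positive or negative) perfect cube.
Check small values of y:
  y = 0: RHS = 12 is not a perfect cube.
  y = 1: RHS = 30 is not a perfect cube.
  y = -1: RHS = -6 is not a perfect cube.
  y = 2: RHS = 156 is not a perfect cube.
  y = -2: RHS = -132 is not a perfect cube.
  y = 3: RHS = 498 is not a perfect cube.
  y = -3: RHS = -474 is not a perfect cube.
Continuing the search up to |y| = 50 finds no solutions either.
No (x, y) in the scanned range satisfies the equation.

No integer solutions with |y| ≤ 50.


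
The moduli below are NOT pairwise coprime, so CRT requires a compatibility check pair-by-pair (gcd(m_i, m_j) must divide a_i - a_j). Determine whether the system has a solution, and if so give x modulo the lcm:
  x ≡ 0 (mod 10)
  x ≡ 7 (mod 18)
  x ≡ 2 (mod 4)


Moduli 10, 18, 4 are not pairwise coprime, so CRT works modulo lcm(m_i) when all pairwise compatibility conditions hold.
Pairwise compatibility: gcd(m_i, m_j) must divide a_i - a_j for every pair.
Merge one congruence at a time:
  Start: x ≡ 0 (mod 10).
  Combine with x ≡ 7 (mod 18): gcd(10, 18) = 2, and 7 - 0 = 7 is NOT divisible by 2.
    ⇒ system is inconsistent (no integer solution).

No solution (the system is inconsistent).


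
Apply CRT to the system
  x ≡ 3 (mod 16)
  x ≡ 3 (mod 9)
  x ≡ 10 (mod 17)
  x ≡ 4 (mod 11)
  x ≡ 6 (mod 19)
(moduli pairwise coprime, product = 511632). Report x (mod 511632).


Product of moduli M = 16 · 9 · 17 · 11 · 19 = 511632.
Merge one congruence at a time:
  Start: x ≡ 3 (mod 16).
  Combine with x ≡ 3 (mod 9); new modulus lcm = 144.
    Write x = 3 + 16·t and substitute into x ≡ 3 (mod 9): 16·t ≡ 3 − 3 = 0 (mod 9).
    Reduce coefficients mod 9: 7·t ≡ 0 (mod 9).
    The inverse of 7 mod 9 is 4 (since 7·4 = 28 = 3·9 + 1), so t ≡ 4·0 = 0 ≡ 0 (mod 9).
    Then x = 3 + 16·0 = 3, valid modulo lcm(16, 9) = 144: x ≡ 3 (mod 144).
  Combine with x ≡ 10 (mod 17); new modulus lcm = 2448.
    Write x = 3 + 144·t and substitute into x ≡ 10 (mod 17): 144·t ≡ 10 − 3 = 7 (mod 17).
    Reduce coefficients mod 17: 8·t ≡ 7 (mod 17).
    The inverse of 8 mod 17 is 15 (since 8·15 = 120 = 7·17 + 1), so t ≡ 15·7 = 105 ≡ 3 (mod 17).
    Then x = 3 + 144·3 = 435, valid modulo lcm(144, 17) = 2448: x ≡ 435 (mod 2448).
  Combine with x ≡ 4 (mod 11); new modulus lcm = 26928.
    Write x = 435 + 2448·t and substitute into x ≡ 4 (mod 11): 2448·t ≡ 4 − 435 = -431 (mod 11).
    Reduce coefficients mod 11: 6·t ≡ 9 (mod 11).
    The inverse of 6 mod 11 is 2 (since 6·2 = 12 = 1·11 + 1), so t ≡ 2·9 = 18 ≡ 7 (mod 11).
    Then x = 435 + 2448·7 = 17571, valid modulo lcm(2448, 11) = 26928: x ≡ 17571 (mod 26928).
  Combine with x ≡ 6 (mod 19); new modulus lcm = 511632.
    Write x = 17571 + 26928·t and substitute into x ≡ 6 (mod 19): 26928·t ≡ 6 − 17571 = -17565 (mod 19).
    Reduce coefficients mod 19: 5·t ≡ 10 (mod 19).
    The inverse of 5 mod 19 is 4 (since 5·4 = 20 = 1·19 + 1), so t ≡ 4·10 = 40 ≡ 2 (mod 19).
    Then x = 17571 + 26928·2 = 71427, valid modulo lcm(26928, 19) = 511632: x ≡ 71427 (mod 511632).
Verify against each original: 71427 mod 16 = 3, 71427 mod 9 = 3, 71427 mod 17 = 10, 71427 mod 11 = 4, 71427 mod 19 = 6.

x ≡ 71427 (mod 511632).


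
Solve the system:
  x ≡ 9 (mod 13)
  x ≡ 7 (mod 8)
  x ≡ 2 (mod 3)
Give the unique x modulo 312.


Moduli 13, 8, 3 are pairwise coprime; by CRT there is a unique solution modulo M = 13 · 8 · 3 = 312.
Solve pairwise, accumulating the modulus:
  Start with x ≡ 9 (mod 13).
  Combine with x ≡ 7 (mod 8): since gcd(13, 8) = 1, we get a unique residue mod 104.
    Write x = 9 + 13·t and substitute into x ≡ 7 (mod 8): 13·t ≡ 7 − 9 = -2 (mod 8).
    Reduce coefficients mod 8: 5·t ≡ 6 (mod 8).
    The inverse of 5 mod 8 is 5 (since 5·5 = 25 = 3·8 + 1), so t ≡ 5·6 = 30 ≡ 6 (mod 8).
    Then x = 9 + 13·6 = 87, valid modulo lcm(13, 8) = 104: x ≡ 87 (mod 104).
  Combine with x ≡ 2 (mod 3): since gcd(104, 3) = 1, we get a unique residue mod 312.
    Write x = 87 + 104·t and substitute into x ≡ 2 (mod 3): 104·t ≡ 2 − 87 = -85 (mod 3).
    Reduce coefficients mod 3: 2·t ≡ 2 (mod 3).
    The inverse of 2 mod 3 is 2 (since 2·2 = 4 = 1·3 + 1), so t ≡ 2·2 = 4 ≡ 1 (mod 3).
    Then x = 87 + 104·1 = 191, valid modulo lcm(104, 3) = 312: x ≡ 191 (mod 312).
Verify: 191 mod 13 = 9 ✓, 191 mod 8 = 7 ✓, 191 mod 3 = 2 ✓.

x ≡ 191 (mod 312).


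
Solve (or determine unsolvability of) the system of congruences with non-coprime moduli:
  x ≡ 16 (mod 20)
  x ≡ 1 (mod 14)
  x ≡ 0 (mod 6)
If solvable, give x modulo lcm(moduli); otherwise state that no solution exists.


Moduli 20, 14, 6 are not pairwise coprime, so CRT works modulo lcm(m_i) when all pairwise compatibility conditions hold.
Pairwise compatibility: gcd(m_i, m_j) must divide a_i - a_j for every pair.
Merge one congruence at a time:
  Start: x ≡ 16 (mod 20).
  Combine with x ≡ 1 (mod 14): gcd(20, 14) = 2, and 1 - 16 = -15 is NOT divisible by 2.
    ⇒ system is inconsistent (no integer solution).

No solution (the system is inconsistent).


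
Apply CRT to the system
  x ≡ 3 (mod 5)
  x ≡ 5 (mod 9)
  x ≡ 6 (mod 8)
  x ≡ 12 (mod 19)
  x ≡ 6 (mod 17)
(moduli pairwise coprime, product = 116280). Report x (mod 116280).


Product of moduli M = 5 · 9 · 8 · 19 · 17 = 116280.
Merge one congruence at a time:
  Start: x ≡ 3 (mod 5).
  Combine with x ≡ 5 (mod 9); new modulus lcm = 45.
    Write x = 3 + 5·t and substitute into x ≡ 5 (mod 9): 5·t ≡ 5 − 3 = 2 (mod 9).
    The inverse of 5 mod 9 is 2 (since 5·2 = 10 = 1·9 + 1), so t ≡ 2·2 = 4 ≡ 4 (mod 9).
    Then x = 3 + 5·4 = 23, valid modulo lcm(5, 9) = 45: x ≡ 23 (mod 45).
  Combine with x ≡ 6 (mod 8); new modulus lcm = 360.
    Write x = 23 + 45·t and substitute into x ≡ 6 (mod 8): 45·t ≡ 6 − 23 = -17 (mod 8).
    Reduce coefficients mod 8: 5·t ≡ 7 (mod 8).
    The inverse of 5 mod 8 is 5 (since 5·5 = 25 = 3·8 + 1), so t ≡ 5·7 = 35 ≡ 3 (mod 8).
    Then x = 23 + 45·3 = 158, valid modulo lcm(45, 8) = 360: x ≡ 158 (mod 360).
  Combine with x ≡ 12 (mod 19); new modulus lcm = 6840.
    Write x = 158 + 360·t and substitute into x ≡ 12 (mod 19): 360·t ≡ 12 − 158 = -146 (mod 19).
    Reduce coefficients mod 19: 18·t ≡ 6 (mod 19).
    The inverse of 18 mod 19 is 18 (since 18·18 = 324 = 17·19 + 1), so t ≡ 18·6 = 108 ≡ 13 (mod 19).
    Then x = 158 + 360·13 = 4838, valid modulo lcm(360, 19) = 6840: x ≡ 4838 (mod 6840).
  Combine with x ≡ 6 (mod 17); new modulus lcm = 116280.
    Write x = 4838 + 6840·t and substitute into x ≡ 6 (mod 17): 6840·t ≡ 6 − 4838 = -4832 (mod 17).
    Reduce coefficients mod 17: 6·t ≡ 13 (mod 17).
    The inverse of 6 mod 17 is 3 (since 6·3 = 18 = 1·17 + 1), so t ≡ 3·13 = 39 ≡ 5 (mod 17).
    Then x = 4838 + 6840·5 = 39038, valid modulo lcm(6840, 17) = 116280: x ≡ 39038 (mod 116280).
Verify against each original: 39038 mod 5 = 3, 39038 mod 9 = 5, 39038 mod 8 = 6, 39038 mod 19 = 12, 39038 mod 17 = 6.

x ≡ 39038 (mod 116280).


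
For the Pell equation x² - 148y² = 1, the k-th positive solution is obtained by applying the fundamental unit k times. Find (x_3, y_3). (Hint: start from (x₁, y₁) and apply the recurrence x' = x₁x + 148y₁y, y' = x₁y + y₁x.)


Step 1: Find the fundamental solution (x₁, y₁) of x² - 148y² = 1.
  Expand √148 as a continued fraction. a₀ = ⌊√148⌋ = 12; iterate m_{k+1} = d_k·a_k − m_k, d_{k+1} = (148 − m_{k+1}²)/d_k, a_{k+1} = ⌊(a₀ + m_{k+1})/d_{k+1}⌋ (starting m₀ = 0, d₀ = 1), with convergents p_k = a_k·p_{k-1} + p_{k-2}, q_k = a_k·q_{k-1} + q_{k-2} (p₋₁ = 1, q₋₁ = 0):
  k = 0: a₀ = 12; p₀/q₀ = 12/1; p₀² − 148·q₀² = 144 − 148 = -4.
  k = 1: m = 12, d = 4, a = ⌊(12 + 12)/4⌋ = 6; p/q = (6·12 + 1)/(6·1 + 0) = 73/6; p² − 148·q² = 5329 − 5328 = 1.
  The first convergent with p² − 148·q² = 1 gives the fundamental solution (x₁, y₁) = (73, 6).
Step 2: Apply the recurrence (x_{n+1}, y_{n+1}) = (x₁x_n + 148y₁y_n, x₁y_n + y₁x_n) repeatedly.
  From (x_1, y_1) = (73, 6): x_2 = 73·73 + 148·6·6 = 10657; y_2 = 73·6 + 6·73 = 876.
  From (x_2, y_2) = (10657, 876): x_3 = 73·10657 + 148·6·876 = 1555849; y_3 = 73·876 + 6·10657 = 127890.
Step 3: Verify x_3² - 148·y_3² = 2420666110801 - 2420666110800 = 1 (should be 1). ✓

(x_1, y_1) = (73, 6); (x_3, y_3) = (1555849, 127890).


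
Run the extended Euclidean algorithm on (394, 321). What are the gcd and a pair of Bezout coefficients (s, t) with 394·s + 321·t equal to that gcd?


Euclidean algorithm on (394, 321) — divide until remainder is 0:
  394 = 1 · 321 + 73
  321 = 4 · 73 + 29
  73 = 2 · 29 + 15
  29 = 1 · 15 + 14
  15 = 1 · 14 + 1
  14 = 14 · 1 + 0
gcd(394, 321) = 1.
Track Bezout coefficients alongside the remainders: start with r₀ = 394 = a·1 + b·0 (s = 1, t = 0) and r₁ = 321 = a·0 + b·1 (s = 0, t = 1); each new remainder r_{k+1} = r_{k-1} − q_k·r_k inherits s_{k+1} = s_{k-1} − q_k·s_k, t_{k+1} = t_{k-1} − q_k·t_k, so r_k = a·s_k + b·t_k at every step:
  q = 1: r = 73, s = 1 − 1·0 = 1, t = 0 − 1·1 = -1  (check: 394·1 + 321·(-1) = 73)
  q = 4: r = 29, s = 0 − 4·1 = -4, t = 1 − 4·(-1) = 5  (check: 394·(-4) + 321·5 = 29)
  q = 2: r = 15, s = 1 − 2·(-4) = 9, t = -1 − 2·5 = -11  (check: 394·9 + 321·(-11) = 15)
  q = 1: r = 14, s = -4 − 1·9 = -13, t = 5 − 1·(-11) = 16  (check: 394·(-13) + 321·16 = 14)
  q = 1: r = 1, s = 9 − 1·(-13) = 22, t = -11 − 1·16 = -27  (check: 394·22 + 321·(-27) = 1)
The row with r = 1 (the gcd) gives the Bezout coefficients s = 22, t = -27.
Result: 394 · (22) + 321 · (-27) = 1.

gcd(394, 321) = 1; s = 22, t = -27 (check: 394·22 + 321·(-27) = 1).


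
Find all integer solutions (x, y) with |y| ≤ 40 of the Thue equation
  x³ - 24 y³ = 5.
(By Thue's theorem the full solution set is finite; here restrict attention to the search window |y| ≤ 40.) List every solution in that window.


The equation is x³ - 24y³ = 5. For fixed y, x³ = 24·y³ + 5, so a solution requires the RHS to be a perfect cube.
Strategy: iterate y from -40 to 40, compute RHS = 24·y³ + 5, and check whether it is a (positive or negative) perfect cube.
Check small values of y:
  y = 0: RHS = 5 is not a perfect cube.
  y = 1: RHS = 29 is not a perfect cube.
  y = -1: RHS = -19 is not a perfect cube.
  y = 2: RHS = 197 is not a perfect cube.
  y = -2: RHS = -187 is not a perfect cube.
  y = 3: RHS = 653 is not a perfect cube.
  y = -3: RHS = -643 is not a perfect cube.
Continuing the search up to |y| = 40 finds no solutions either.
No (x, y) in the scanned range satisfies the equation.

No integer solutions with |y| ≤ 40.


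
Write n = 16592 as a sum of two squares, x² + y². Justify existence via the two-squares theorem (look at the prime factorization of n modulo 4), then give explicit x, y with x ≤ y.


Step 1: Factor n = 16592 = 2^4 · 17 · 61.
Step 2: Check the mod-4 condition on each prime factor: 2 = 2 (special); 17 ≡ 1 (mod 4), exponent 1; 61 ≡ 1 (mod 4), exponent 1.
All primes ≡ 3 (mod 4) appear to even exponent (or don't appear), so by the two-squares theorem n IS expressible as a sum of two squares.
Step 3: Build a representation. Group n = k² · m with k = 4 and m = 17 · 61 = 1037 (a product of primes ≡ 1 (mod 4)); a representation of m scales to one of n via (k·x)² + (k·y)² = k²(x² + y²). Each prime p ≡ 1 (mod 4) is itself a sum of two squares; find a² by testing p − a² for a perfect square:
  17: 17 − 1² = 16 = 4² ⇒ 17 = 1² + 4².
  61: 61 − 1² = 60, 61 − 2² = 57, 61 − 3² = 52, 61 − 4² = 45, 61 − 5² = 36 = 6² ⇒ 61 = 5² + 6².
  Combine using the Brahmagupta–Fibonacci identity (a² + b²)(c² + d²) = (ac − bd)² + (ad + bc)² = (ac + bd)² + (ad − bc)²:
  17 · 61 = 1037: from (1² + 4²)(5² + 6²), take (1·5 − 4·6, 1·6 + 4·5) = (5 − 24, 6 + 20) = (-19, 26); dropping signs (only squares matter) gives (19, 26); check 19² + 26² = 361 + 676 = 1037 ✓.
  Scale by k = 4: (4·19, 4·26) = (76, 104).
Step 4: Order so x ≤ y and verify: 76² + 104² = 5776 + 10816 = 16592 = n. ✓

n = 16592 = 76² + 104² (one valid representation with x ≤ y).


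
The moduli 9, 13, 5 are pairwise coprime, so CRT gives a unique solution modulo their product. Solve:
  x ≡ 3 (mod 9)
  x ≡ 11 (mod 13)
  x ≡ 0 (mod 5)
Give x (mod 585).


Moduli 9, 13, 5 are pairwise coprime; by CRT there is a unique solution modulo M = 9 · 13 · 5 = 585.
Solve pairwise, accumulating the modulus:
  Start with x ≡ 3 (mod 9).
  Combine with x ≡ 11 (mod 13): since gcd(9, 13) = 1, we get a unique residue mod 117.
    Write x = 3 + 9·t and substitute into x ≡ 11 (mod 13): 9·t ≡ 11 − 3 = 8 (mod 13).
    The inverse of 9 mod 13 is 3 (since 9·3 = 27 = 2·13 + 1), so t ≡ 3·8 = 24 ≡ 11 (mod 13).
    Then x = 3 + 9·11 = 102, valid modulo lcm(9, 13) = 117: x ≡ 102 (mod 117).
  Combine with x ≡ 0 (mod 5): since gcd(117, 5) = 1, we get a unique residue mod 585.
    Write x = 102 + 117·t and substitute into x ≡ 0 (mod 5): 117·t ≡ 0 − 102 = -102 (mod 5).
    Reduce coefficients mod 5: 2·t ≡ 3 (mod 5).
    The inverse of 2 mod 5 is 3 (since 2·3 = 6 = 1·5 + 1), so t ≡ 3·3 = 9 ≡ 4 (mod 5).
    Then x = 102 + 117·4 = 570, valid modulo lcm(117, 5) = 585: x ≡ 570 (mod 585).
Verify: 570 mod 9 = 3 ✓, 570 mod 13 = 11 ✓, 570 mod 5 = 0 ✓.

x ≡ 570 (mod 585).


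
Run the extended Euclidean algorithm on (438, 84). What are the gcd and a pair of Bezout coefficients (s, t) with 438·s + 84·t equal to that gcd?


Euclidean algorithm on (438, 84) — divide until remainder is 0:
  438 = 5 · 84 + 18
  84 = 4 · 18 + 12
  18 = 1 · 12 + 6
  12 = 2 · 6 + 0
gcd(438, 84) = 6.
Track Bezout coefficients alongside the remainders: start with r₀ = 438 = a·1 + b·0 (s = 1, t = 0) and r₁ = 84 = a·0 + b·1 (s = 0, t = 1); each new remainder r_{k+1} = r_{k-1} − q_k·r_k inherits s_{k+1} = s_{k-1} − q_k·s_k, t_{k+1} = t_{k-1} − q_k·t_k, so r_k = a·s_k + b·t_k at every step:
  q = 5: r = 18, s = 1 − 5·0 = 1, t = 0 − 5·1 = -5  (check: 438·1 + 84·(-5) = 18)
  q = 4: r = 12, s = 0 − 4·1 = -4, t = 1 − 4·(-5) = 21  (check: 438·(-4) + 84·21 = 12)
  q = 1: r = 6, s = 1 − 1·(-4) = 5, t = -5 − 1·21 = -26  (check: 438·5 + 84·(-26) = 6)
The row with r = 6 (the gcd) gives the Bezout coefficients s = 5, t = -26.
Result: 438 · (5) + 84 · (-26) = 6.

gcd(438, 84) = 6; s = 5, t = -26 (check: 438·5 + 84·(-26) = 6).


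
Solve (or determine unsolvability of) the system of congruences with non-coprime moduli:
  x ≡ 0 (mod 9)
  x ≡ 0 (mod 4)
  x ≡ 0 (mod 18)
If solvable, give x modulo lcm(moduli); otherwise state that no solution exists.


Moduli 9, 4, 18 are not pairwise coprime, so CRT works modulo lcm(m_i) when all pairwise compatibility conditions hold.
Pairwise compatibility: gcd(m_i, m_j) must divide a_i - a_j for every pair.
Merge one congruence at a time:
  Start: x ≡ 0 (mod 9).
  Combine with x ≡ 0 (mod 4): gcd(9, 4) = 1; 0 - 0 = 0, which IS divisible by 1, so compatible.
    Write x = 0 + 9·t and substitute into x ≡ 0 (mod 4): 9·t ≡ 0 − 0 = 0 (mod 4).
    Reduce coefficients mod 4: 1·t ≡ 0 (mod 4).
    So t ≡ 0 (mod 4).
    Then x = 0 + 9·0 = 0, valid modulo lcm(9, 4) = 36: x ≡ 0 (mod 36).
  Combine with x ≡ 0 (mod 18): gcd(36, 18) = 18; 0 - 0 = 0, which IS divisible by 18, so compatible.
    Write x = 0 + 36·t and substitute into x ≡ 0 (mod 18): 36·t ≡ 0 − 0 = 0 (mod 18).
    Divide the congruence (and modulus) by g = 18: 2·t ≡ 0 (mod 1).
    Modulo 1 every t works; take t = 0.
    Then x = 0 + 36·0 = 0, valid modulo lcm(36, 18) = 36: x ≡ 0 (mod 36).
Verify: 0 mod 9 = 0, 0 mod 4 = 0, 0 mod 18 = 0.

x ≡ 0 (mod 36).


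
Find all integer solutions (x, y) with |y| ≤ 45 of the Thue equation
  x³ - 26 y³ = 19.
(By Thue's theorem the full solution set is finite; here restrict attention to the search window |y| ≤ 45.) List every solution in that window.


The equation is x³ - 26y³ = 19. For fixed y, x³ = 26·y³ + 19, so a solution requires the RHS to be a perfect cube.
Strategy: iterate y from -45 to 45, compute RHS = 26·y³ + 19, and check whether it is a (positive or negative) perfect cube.
Check small values of y:
  y = 0: RHS = 19 is not a perfect cube.
  y = 1: RHS = 45 is not a perfect cube.
  y = -1: RHS = -7 is not a perfect cube.
  y = 2: RHS = 227 is not a perfect cube.
  y = -2: RHS = -189 is not a perfect cube.
  y = 3: RHS = 721 is not a perfect cube.
  y = -3: RHS = -683 is not a perfect cube.
Continuing the search up to |y| = 45 finds no solutions either.
No (x, y) in the scanned range satisfies the equation.

No integer solutions with |y| ≤ 45.


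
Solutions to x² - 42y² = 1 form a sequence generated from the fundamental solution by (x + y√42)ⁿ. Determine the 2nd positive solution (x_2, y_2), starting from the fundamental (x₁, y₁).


Step 1: Find the fundamental solution (x₁, y₁) of x² - 42y² = 1.
  Expand √42 as a continued fraction. a₀ = ⌊√42⌋ = 6; iterate m_{k+1} = d_k·a_k − m_k, d_{k+1} = (42 − m_{k+1}²)/d_k, a_{k+1} = ⌊(a₀ + m_{k+1})/d_{k+1}⌋ (starting m₀ = 0, d₀ = 1), with convergents p_k = a_k·p_{k-1} + p_{k-2}, q_k = a_k·q_{k-1} + q_{k-2} (p₋₁ = 1, q₋₁ = 0):
  k = 0: a₀ = 6; p₀/q₀ = 6/1; p₀² − 42·q₀² = 36 − 42 = -6.
  k = 1: m = 6, d = 6, a = ⌊(6 + 6)/6⌋ = 2; p/q = (2·6 + 1)/(2·1 + 0) = 13/2; p² − 42·q² = 169 − 168 = 1.
  The first convergent with p² − 42·q² = 1 gives the fundamental solution (x₁, y₁) = (13, 2).
Step 2: Apply the recurrence (x_{n+1}, y_{n+1}) = (x₁x_n + 42y₁y_n, x₁y_n + y₁x_n) repeatedly.
  From (x_1, y_1) = (13, 2): x_2 = 13·13 + 42·2·2 = 337; y_2 = 13·2 + 2·13 = 52.
Step 3: Verify x_2² - 42·y_2² = 113569 - 113568 = 1 (should be 1). ✓

(x_1, y_1) = (13, 2); (x_2, y_2) = (337, 52).


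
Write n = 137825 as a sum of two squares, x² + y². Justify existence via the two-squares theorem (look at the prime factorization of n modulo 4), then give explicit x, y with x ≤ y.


Step 1: Factor n = 137825 = 5^2 · 37 · 149.
Step 2: Check the mod-4 condition on each prime factor: 5 ≡ 1 (mod 4), exponent 2; 37 ≡ 1 (mod 4), exponent 1; 149 ≡ 1 (mod 4), exponent 1.
All primes ≡ 3 (mod 4) appear to even exponent (or don't appear), so by the two-squares theorem n IS expressible as a sum of two squares.
Step 3: Build a representation. Group n = k² · m with k = 5 and m = 37 · 149 = 5513 (a product of primes ≡ 1 (mod 4)); a representation of m scales to one of n via (k·x)² + (k·y)² = k²(x² + y²). Each prime p ≡ 1 (mod 4) is itself a sum of two squares; find a² by testing p − a² for a perfect square:
  37: 37 − 1² = 36 = 6² ⇒ 37 = 1² + 6².
  149: 149 − 1² = 148, 149 − 2² = 145, 149 − 3² = 140, 149 − 4² = 133, 149 − 5² = 124, 149 − 6² = 113, 149 − 7² = 100 = 10² ⇒ 149 = 7² + 10².
  Combine using the Brahmagupta–Fibonacci identity (a² + b²)(c² + d²) = (ac − bd)² + (ad + bc)² = (ac + bd)² + (ad − bc)²:
  37 · 149 = 5513: from (1² + 6²)(7² + 10²), take (1·7 − 6·10, 1·10 + 6·7) = (7 − 60, 10 + 42) = (-53, 52); dropping signs (only squares matter) gives (53, 52); check 53² + 52² = 2809 + 2704 = 5513 ✓.
  Scale by k = 5: (5·53, 5·52) = (265, 260).
Step 4: Order so x ≤ y and verify: 260² + 265² = 67600 + 70225 = 137825 = n. ✓

n = 137825 = 260² + 265² (one valid representation with x ≤ y).


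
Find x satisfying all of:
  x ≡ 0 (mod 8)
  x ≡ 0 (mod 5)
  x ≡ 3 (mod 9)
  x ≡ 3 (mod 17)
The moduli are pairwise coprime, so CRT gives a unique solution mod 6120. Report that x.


Product of moduli M = 8 · 5 · 9 · 17 = 6120.
Merge one congruence at a time:
  Start: x ≡ 0 (mod 8).
  Combine with x ≡ 0 (mod 5); new modulus lcm = 40.
    Write x = 0 + 8·t and substitute into x ≡ 0 (mod 5): 8·t ≡ 0 − 0 = 0 (mod 5).
    Reduce coefficients mod 5: 3·t ≡ 0 (mod 5).
    The inverse of 3 mod 5 is 2 (since 3·2 = 6 = 1·5 + 1), so t ≡ 2·0 = 0 ≡ 0 (mod 5).
    Then x = 0 + 8·0 = 0, valid modulo lcm(8, 5) = 40: x ≡ 0 (mod 40).
  Combine with x ≡ 3 (mod 9); new modulus lcm = 360.
    Write x = 0 + 40·t and substitute into x ≡ 3 (mod 9): 40·t ≡ 3 − 0 = 3 (mod 9).
    Reduce coefficients mod 9: 4·t ≡ 3 (mod 9).
    The inverse of 4 mod 9 is 7 (since 4·7 = 28 = 3·9 + 1), so t ≡ 7·3 = 21 ≡ 3 (mod 9).
    Then x = 0 + 40·3 = 120, valid modulo lcm(40, 9) = 360: x ≡ 120 (mod 360).
  Combine with x ≡ 3 (mod 17); new modulus lcm = 6120.
    Write x = 120 + 360·t and substitute into x ≡ 3 (mod 17): 360·t ≡ 3 − 120 = -117 (mod 17).
    Reduce coefficients mod 17: 3·t ≡ 2 (mod 17).
    The inverse of 3 mod 17 is 6 (since 3·6 = 18 = 1·17 + 1), so t ≡ 6·2 = 12 ≡ 12 (mod 17).
    Then x = 120 + 360·12 = 4440, valid modulo lcm(360, 17) = 6120: x ≡ 4440 (mod 6120).
Verify against each original: 4440 mod 8 = 0, 4440 mod 5 = 0, 4440 mod 9 = 3, 4440 mod 17 = 3.

x ≡ 4440 (mod 6120).


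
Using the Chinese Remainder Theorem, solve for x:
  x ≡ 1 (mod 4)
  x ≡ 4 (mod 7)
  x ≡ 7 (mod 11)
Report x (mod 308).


Moduli 4, 7, 11 are pairwise coprime; by CRT there is a unique solution modulo M = 4 · 7 · 11 = 308.
Solve pairwise, accumulating the modulus:
  Start with x ≡ 1 (mod 4).
  Combine with x ≡ 4 (mod 7): since gcd(4, 7) = 1, we get a unique residue mod 28.
    Write x = 1 + 4·t and substitute into x ≡ 4 (mod 7): 4·t ≡ 4 − 1 = 3 (mod 7).
    The inverse of 4 mod 7 is 2 (since 4·2 = 8 = 1·7 + 1), so t ≡ 2·3 = 6 ≡ 6 (mod 7).
    Then x = 1 + 4·6 = 25, valid modulo lcm(4, 7) = 28: x ≡ 25 (mod 28).
  Combine with x ≡ 7 (mod 11): since gcd(28, 11) = 1, we get a unique residue mod 308.
    Write x = 25 + 28·t and substitute into x ≡ 7 (mod 11): 28·t ≡ 7 − 25 = -18 (mod 11).
    Reduce coefficients mod 11: 6·t ≡ 4 (mod 11).
    The inverse of 6 mod 11 is 2 (since 6·2 = 12 = 1·11 + 1), so t ≡ 2·4 = 8 ≡ 8 (mod 11).
    Then x = 25 + 28·8 = 249, valid modulo lcm(28, 11) = 308: x ≡ 249 (mod 308).
Verify: 249 mod 4 = 1 ✓, 249 mod 7 = 4 ✓, 249 mod 11 = 7 ✓.

x ≡ 249 (mod 308).


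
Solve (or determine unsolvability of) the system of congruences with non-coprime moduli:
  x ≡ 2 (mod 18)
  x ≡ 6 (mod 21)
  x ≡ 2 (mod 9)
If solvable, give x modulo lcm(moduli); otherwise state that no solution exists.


Moduli 18, 21, 9 are not pairwise coprime, so CRT works modulo lcm(m_i) when all pairwise compatibility conditions hold.
Pairwise compatibility: gcd(m_i, m_j) must divide a_i - a_j for every pair.
Merge one congruence at a time:
  Start: x ≡ 2 (mod 18).
  Combine with x ≡ 6 (mod 21): gcd(18, 21) = 3, and 6 - 2 = 4 is NOT divisible by 3.
    ⇒ system is inconsistent (no integer solution).

No solution (the system is inconsistent).


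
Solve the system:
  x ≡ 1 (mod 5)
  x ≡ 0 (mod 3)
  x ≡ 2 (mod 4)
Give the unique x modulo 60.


Moduli 5, 3, 4 are pairwise coprime; by CRT there is a unique solution modulo M = 5 · 3 · 4 = 60.
Solve pairwise, accumulating the modulus:
  Start with x ≡ 1 (mod 5).
  Combine with x ≡ 0 (mod 3): since gcd(5, 3) = 1, we get a unique residue mod 15.
    Write x = 1 + 5·t and substitute into x ≡ 0 (mod 3): 5·t ≡ 0 − 1 = -1 (mod 3).
    Reduce coefficients mod 3: 2·t ≡ 2 (mod 3).
    The inverse of 2 mod 3 is 2 (since 2·2 = 4 = 1·3 + 1), so t ≡ 2·2 = 4 ≡ 1 (mod 3).
    Then x = 1 + 5·1 = 6, valid modulo lcm(5, 3) = 15: x ≡ 6 (mod 15).
  Combine with x ≡ 2 (mod 4): since gcd(15, 4) = 1, we get a unique residue mod 60.
    Write x = 6 + 15·t and substitute into x ≡ 2 (mod 4): 15·t ≡ 2 − 6 = -4 (mod 4).
    Reduce coefficients mod 4: 3·t ≡ 0 (mod 4).
    The inverse of 3 mod 4 is 3 (since 3·3 = 9 = 2·4 + 1), so t ≡ 3·0 = 0 ≡ 0 (mod 4).
    Then x = 6 + 15·0 = 6, valid modulo lcm(15, 4) = 60: x ≡ 6 (mod 60).
Verify: 6 mod 5 = 1 ✓, 6 mod 3 = 0 ✓, 6 mod 4 = 2 ✓.

x ≡ 6 (mod 60).


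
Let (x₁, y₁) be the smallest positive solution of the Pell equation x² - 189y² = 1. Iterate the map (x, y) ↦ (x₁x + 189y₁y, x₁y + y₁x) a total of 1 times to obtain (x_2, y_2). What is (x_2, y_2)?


Step 1: Find the fundamental solution (x₁, y₁) of x² - 189y² = 1.
  Expand √189 as a continued fraction. a₀ = ⌊√189⌋ = 13; iterate m_{k+1} = d_k·a_k − m_k, d_{k+1} = (189 − m_{k+1}²)/d_k, a_{k+1} = ⌊(a₀ + m_{k+1})/d_{k+1}⌋ (starting m₀ = 0, d₀ = 1), with convergents p_k = a_k·p_{k-1} + p_{k-2}, q_k = a_k·q_{k-1} + q_{k-2} (p₋₁ = 1, q₋₁ = 0):
  k = 0: a₀ = 13; p₀/q₀ = 13/1; p₀² − 189·q₀² = 169 − 189 = -20.
  k = 1: m = 13, d = 20, a = ⌊(13 + 13)/20⌋ = 1; p/q = (1·13 + 1)/(1·1 + 0) = 14/1; p² − 189·q² = 196 − 189 = 7.
  k = 2: m = 7, d = 7, a = ⌊(13 + 7)/7⌋ = 2; p/q = (2·14 + 13)/(2·1 + 1) = 41/3; p² − 189·q² = 1681 − 1701 = -20.
  k = 3: m = 7, d = 20, a = ⌊(13 + 7)/20⌋ = 1; p/q = (1·41 + 14)/(1·3 + 1) = 55/4; p² − 189·q² = 3025 − 3024 = 1.
  The first convergent with p² − 189·q² = 1 gives the fundamental solution (x₁, y₁) = (55, 4).
Step 2: Apply the recurrence (x_{n+1}, y_{n+1}) = (x₁x_n + 189y₁y_n, x₁y_n + y₁x_n) repeatedly.
  From (x_1, y_1) = (55, 4): x_2 = 55·55 + 189·4·4 = 6049; y_2 = 55·4 + 4·55 = 440.
Step 3: Verify x_2² - 189·y_2² = 36590401 - 36590400 = 1 (should be 1). ✓

(x_1, y_1) = (55, 4); (x_2, y_2) = (6049, 440).


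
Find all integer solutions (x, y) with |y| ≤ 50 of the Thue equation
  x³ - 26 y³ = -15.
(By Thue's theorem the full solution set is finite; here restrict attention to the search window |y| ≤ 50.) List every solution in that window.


The equation is x³ - 26y³ = -15. For fixed y, x³ = 26·y³ − 15, so a solution requires the RHS to be a perfect cube.
Strategy: iterate y from -50 to 50, compute RHS = 26·y³ − 15, and check whether it is a (positive or negative) perfect cube.
Check small values of y:
  y = 0: RHS = -15 is not a perfect cube.
  y = 1: RHS = 11 is not a perfect cube.
  y = -1: RHS = -41 is not a perfect cube.
  y = 2: RHS = 193 is not a perfect cube.
  y = -2: RHS = -223 is not a perfect cube.
  y = 3: RHS = 687 is not a perfect cube.
  y = -3: RHS = -717 is not a perfect cube.
Continuing the search up to |y| = 50 finds no solutions either.
No (x, y) in the scanned range satisfies the equation.

No integer solutions with |y| ≤ 50.


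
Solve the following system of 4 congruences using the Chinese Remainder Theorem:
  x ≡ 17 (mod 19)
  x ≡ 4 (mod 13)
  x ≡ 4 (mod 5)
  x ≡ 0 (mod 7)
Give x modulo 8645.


Product of moduli M = 19 · 13 · 5 · 7 = 8645.
Merge one congruence at a time:
  Start: x ≡ 17 (mod 19).
  Combine with x ≡ 4 (mod 13); new modulus lcm = 247.
    Write x = 17 + 19·t and substitute into x ≡ 4 (mod 13): 19·t ≡ 4 − 17 = -13 (mod 13).
    Reduce coefficients mod 13: 6·t ≡ 0 (mod 13).
    The inverse of 6 mod 13 is 11 (since 6·11 = 66 = 5·13 + 1), so t ≡ 11·0 = 0 ≡ 0 (mod 13).
    Then x = 17 + 19·0 = 17, valid modulo lcm(19, 13) = 247: x ≡ 17 (mod 247).
  Combine with x ≡ 4 (mod 5); new modulus lcm = 1235.
    Write x = 17 + 247·t and substitute into x ≡ 4 (mod 5): 247·t ≡ 4 − 17 = -13 (mod 5).
    Reduce coefficients mod 5: 2·t ≡ 2 (mod 5).
    The inverse of 2 mod 5 is 3 (since 2·3 = 6 = 1·5 + 1), so t ≡ 3·2 = 6 ≡ 1 (mod 5).
    Then x = 17 + 247·1 = 264, valid modulo lcm(247, 5) = 1235: x ≡ 264 (mod 1235).
  Combine with x ≡ 0 (mod 7); new modulus lcm = 8645.
    Write x = 264 + 1235·t and substitute into x ≡ 0 (mod 7): 1235·t ≡ 0 − 264 = -264 (mod 7).
    Reduce coefficients mod 7: 3·t ≡ 2 (mod 7).
    The inverse of 3 mod 7 is 5 (since 3·5 = 15 = 2·7 + 1), so t ≡ 5·2 = 10 ≡ 3 (mod 7).
    Then x = 264 + 1235·3 = 3969, valid modulo lcm(1235, 7) = 8645: x ≡ 3969 (mod 8645).
Verify against each original: 3969 mod 19 = 17, 3969 mod 13 = 4, 3969 mod 5 = 4, 3969 mod 7 = 0.

x ≡ 3969 (mod 8645).


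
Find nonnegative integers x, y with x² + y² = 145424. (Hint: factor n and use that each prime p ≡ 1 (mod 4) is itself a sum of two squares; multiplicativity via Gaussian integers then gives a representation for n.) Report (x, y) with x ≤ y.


Step 1: Factor n = 145424 = 2^4 · 61 · 149.
Step 2: Check the mod-4 condition on each prime factor: 2 = 2 (special); 61 ≡ 1 (mod 4), exponent 1; 149 ≡ 1 (mod 4), exponent 1.
All primes ≡ 3 (mod 4) appear to even exponent (or don't appear), so by the two-squares theorem n IS expressible as a sum of two squares.
Step 3: Build a representation. Group n = k² · m with k = 4 and m = 61 · 149 = 9089 (a product of primes ≡ 1 (mod 4)); a representation of m scales to one of n via (k·x)² + (k·y)² = k²(x² + y²). Each prime p ≡ 1 (mod 4) is itself a sum of two squares; find a² by testing p − a² for a perfect square:
  61: 61 − 1² = 60, 61 − 2² = 57, 61 − 3² = 52, 61 − 4² = 45, 61 − 5² = 36 = 6² ⇒ 61 = 5² + 6².
  149: 149 − 1² = 148, 149 − 2² = 145, 149 − 3² = 140, 149 − 4² = 133, 149 − 5² = 124, 149 − 6² = 113, 149 − 7² = 100 = 10² ⇒ 149 = 7² + 10².
  Combine using the Brahmagupta–Fibonacci identity (a² + b²)(c² + d²) = (ac − bd)² + (ad + bc)² = (ac + bd)² + (ad − bc)²:
  61 · 149 = 9089: from (5² + 6²)(7² + 10²), take (5·7 − 6·10, 5·10 + 6·7) = (35 − 60, 50 + 42) = (-25, 92); dropping signs (only squares matter) gives (25, 92); check 25² + 92² = 625 + 8464 = 9089 ✓.
  Scale by k = 4: (4·25, 4·92) = (100, 368).
Step 4: Order so x ≤ y and verify: 100² + 368² = 10000 + 135424 = 145424 = n. ✓

n = 145424 = 100² + 368² (one valid representation with x ≤ y).


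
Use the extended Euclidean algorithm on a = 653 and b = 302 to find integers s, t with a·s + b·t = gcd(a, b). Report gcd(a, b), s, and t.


Euclidean algorithm on (653, 302) — divide until remainder is 0:
  653 = 2 · 302 + 49
  302 = 6 · 49 + 8
  49 = 6 · 8 + 1
  8 = 8 · 1 + 0
gcd(653, 302) = 1.
Track Bezout coefficients alongside the remainders: start with r₀ = 653 = a·1 + b·0 (s = 1, t = 0) and r₁ = 302 = a·0 + b·1 (s = 0, t = 1); each new remainder r_{k+1} = r_{k-1} − q_k·r_k inherits s_{k+1} = s_{k-1} − q_k·s_k, t_{k+1} = t_{k-1} − q_k·t_k, so r_k = a·s_k + b·t_k at every step:
  q = 2: r = 49, s = 1 − 2·0 = 1, t = 0 − 2·1 = -2  (check: 653·1 + 302·(-2) = 49)
  q = 6: r = 8, s = 0 − 6·1 = -6, t = 1 − 6·(-2) = 13  (check: 653·(-6) + 302·13 = 8)
  q = 6: r = 1, s = 1 − 6·(-6) = 37, t = -2 − 6·13 = -80  (check: 653·37 + 302·(-80) = 1)
The row with r = 1 (the gcd) gives the Bezout coefficients s = 37, t = -80.
Result: 653 · (37) + 302 · (-80) = 1.

gcd(653, 302) = 1; s = 37, t = -80 (check: 653·37 + 302·(-80) = 1).


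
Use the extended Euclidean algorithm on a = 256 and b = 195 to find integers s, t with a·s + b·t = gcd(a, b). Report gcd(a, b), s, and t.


Euclidean algorithm on (256, 195) — divide until remainder is 0:
  256 = 1 · 195 + 61
  195 = 3 · 61 + 12
  61 = 5 · 12 + 1
  12 = 12 · 1 + 0
gcd(256, 195) = 1.
Track Bezout coefficients alongside the remainders: start with r₀ = 256 = a·1 + b·0 (s = 1, t = 0) and r₁ = 195 = a·0 + b·1 (s = 0, t = 1); each new remainder r_{k+1} = r_{k-1} − q_k·r_k inherits s_{k+1} = s_{k-1} − q_k·s_k, t_{k+1} = t_{k-1} − q_k·t_k, so r_k = a·s_k + b·t_k at every step:
  q = 1: r = 61, s = 1 − 1·0 = 1, t = 0 − 1·1 = -1  (check: 256·1 + 195·(-1) = 61)
  q = 3: r = 12, s = 0 − 3·1 = -3, t = 1 − 3·(-1) = 4  (check: 256·(-3) + 195·4 = 12)
  q = 5: r = 1, s = 1 − 5·(-3) = 16, t = -1 − 5·4 = -21  (check: 256·16 + 195·(-21) = 1)
The row with r = 1 (the gcd) gives the Bezout coefficients s = 16, t = -21.
Result: 256 · (16) + 195 · (-21) = 1.

gcd(256, 195) = 1; s = 16, t = -21 (check: 256·16 + 195·(-21) = 1).


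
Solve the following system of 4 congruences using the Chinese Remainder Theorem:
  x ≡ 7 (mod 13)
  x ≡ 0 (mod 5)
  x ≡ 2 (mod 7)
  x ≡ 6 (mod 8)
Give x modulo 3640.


Product of moduli M = 13 · 5 · 7 · 8 = 3640.
Merge one congruence at a time:
  Start: x ≡ 7 (mod 13).
  Combine with x ≡ 0 (mod 5); new modulus lcm = 65.
    Write x = 7 + 13·t and substitute into x ≡ 0 (mod 5): 13·t ≡ 0 − 7 = -7 (mod 5).
    Reduce coefficients mod 5: 3·t ≡ 3 (mod 5).
    The inverse of 3 mod 5 is 2 (since 3·2 = 6 = 1·5 + 1), so t ≡ 2·3 = 6 ≡ 1 (mod 5).
    Then x = 7 + 13·1 = 20, valid modulo lcm(13, 5) = 65: x ≡ 20 (mod 65).
  Combine with x ≡ 2 (mod 7); new modulus lcm = 455.
    Write x = 20 + 65·t and substitute into x ≡ 2 (mod 7): 65·t ≡ 2 − 20 = -18 (mod 7).
    Reduce coefficients mod 7: 2·t ≡ 3 (mod 7).
    The inverse of 2 mod 7 is 4 (since 2·4 = 8 = 1·7 + 1), so t ≡ 4·3 = 12 ≡ 5 (mod 7).
    Then x = 20 + 65·5 = 345, valid modulo lcm(65, 7) = 455: x ≡ 345 (mod 455).
  Combine with x ≡ 6 (mod 8); new modulus lcm = 3640.
    Write x = 345 + 455·t and substitute into x ≡ 6 (mod 8): 455·t ≡ 6 − 345 = -339 (mod 8).
    Reduce coefficients mod 8: 7·t ≡ 5 (mod 8).
    The inverse of 7 mod 8 is 7 (since 7·7 = 49 = 6·8 + 1), so t ≡ 7·5 = 35 ≡ 3 (mod 8).
    Then x = 345 + 455·3 = 1710, valid modulo lcm(455, 8) = 3640: x ≡ 1710 (mod 3640).
Verify against each original: 1710 mod 13 = 7, 1710 mod 5 = 0, 1710 mod 7 = 2, 1710 mod 8 = 6.

x ≡ 1710 (mod 3640).


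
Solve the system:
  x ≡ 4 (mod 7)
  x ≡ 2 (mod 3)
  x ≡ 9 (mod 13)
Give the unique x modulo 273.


Moduli 7, 3, 13 are pairwise coprime; by CRT there is a unique solution modulo M = 7 · 3 · 13 = 273.
Solve pairwise, accumulating the modulus:
  Start with x ≡ 4 (mod 7).
  Combine with x ≡ 2 (mod 3): since gcd(7, 3) = 1, we get a unique residue mod 21.
    Write x = 4 + 7·t and substitute into x ≡ 2 (mod 3): 7·t ≡ 2 − 4 = -2 (mod 3).
    Reduce coefficients mod 3: 1·t ≡ 1 (mod 3).
    So t ≡ 1 (mod 3).
    Then x = 4 + 7·1 = 11, valid modulo lcm(7, 3) = 21: x ≡ 11 (mod 21).
  Combine with x ≡ 9 (mod 13): since gcd(21, 13) = 1, we get a unique residue mod 273.
    Write x = 11 + 21·t and substitute into x ≡ 9 (mod 13): 21·t ≡ 9 − 11 = -2 (mod 13).
    Reduce coefficients mod 13: 8·t ≡ 11 (mod 13).
    The inverse of 8 mod 13 is 5 (since 8·5 = 40 = 3·13 + 1), so t ≡ 5·11 = 55 ≡ 3 (mod 13).
    Then x = 11 + 21·3 = 74, valid modulo lcm(21, 13) = 273: x ≡ 74 (mod 273).
Verify: 74 mod 7 = 4 ✓, 74 mod 3 = 2 ✓, 74 mod 13 = 9 ✓.

x ≡ 74 (mod 273).


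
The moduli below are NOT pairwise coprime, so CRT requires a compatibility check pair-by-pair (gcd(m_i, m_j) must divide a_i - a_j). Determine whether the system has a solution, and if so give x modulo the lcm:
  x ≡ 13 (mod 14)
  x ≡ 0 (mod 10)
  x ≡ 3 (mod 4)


Moduli 14, 10, 4 are not pairwise coprime, so CRT works modulo lcm(m_i) when all pairwise compatibility conditions hold.
Pairwise compatibility: gcd(m_i, m_j) must divide a_i - a_j for every pair.
Merge one congruence at a time:
  Start: x ≡ 13 (mod 14).
  Combine with x ≡ 0 (mod 10): gcd(14, 10) = 2, and 0 - 13 = -13 is NOT divisible by 2.
    ⇒ system is inconsistent (no integer solution).

No solution (the system is inconsistent).


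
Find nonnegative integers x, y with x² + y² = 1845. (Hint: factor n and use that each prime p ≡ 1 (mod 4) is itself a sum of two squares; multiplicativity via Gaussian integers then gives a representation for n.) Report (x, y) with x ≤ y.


Step 1: Factor n = 1845 = 3^2 · 5 · 41.
Step 2: Check the mod-4 condition on each prime factor: 3 ≡ 3 (mod 4), exponent 2 (must be even); 5 ≡ 1 (mod 4), exponent 1; 41 ≡ 1 (mod 4), exponent 1.
All primes ≡ 3 (mod 4) appear to even exponent (or don't appear), so by the two-squares theorem n IS expressible as a sum of two squares.
Step 3: Build a representation. Group n = k² · m with k = 3 and m = 5 · 41 = 205 (a product of primes ≡ 1 (mod 4)); a representation of m scales to one of n via (k·x)² + (k·y)² = k²(x² + y²). Each prime p ≡ 1 (mod 4) is itself a sum of two squares; find a² by testing p − a² for a perfect square:
  5: 5 − 1² = 4 = 2² ⇒ 5 = 1² + 2².
  41: 41 − 1² = 40, 41 − 2² = 37, 41 − 3² = 32, 41 − 4² = 25 = 5² ⇒ 41 = 4² + 5².
  Combine using the Brahmagupta–Fibonacci identity (a² + b²)(c² + d²) = (ac − bd)² + (ad + bc)² = (ac + bd)² + (ad − bc)²:
  5 · 41 = 205: from (1² + 2²)(4² + 5²), take (1·4 − 2·5, 1·5 + 2·4) = (4 − 10, 5 + 8) = (-6, 13); dropping signs (only squares matter) gives (6, 13); check 6² + 13² = 36 + 169 = 205 ✓.
  Scale by k = 3: (3·6, 3·13) = (18, 39).
Step 4: Order so x ≤ y and verify: 18² + 39² = 324 + 1521 = 1845 = n. ✓

n = 1845 = 18² + 39² (one valid representation with x ≤ y).


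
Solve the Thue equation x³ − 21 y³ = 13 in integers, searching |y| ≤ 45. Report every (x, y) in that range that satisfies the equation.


The equation is x³ - 21y³ = 13. For fixed y, x³ = 21·y³ + 13, so a solution requires the RHS to be a perfect cube.
Strategy: iterate y from -45 to 45, compute RHS = 21·y³ + 13, and check whether it is a (positive or negative) perfect cube.
Check small values of y:
  y = 0: RHS = 13 is not a perfect cube.
  y = 1: RHS = 34 is not a perfect cube.
  y = -1: RHS = -8 = (-2)³ ⇒ x = -2 works.
  y = 2: RHS = 181 is not a perfect cube.
  y = -2: RHS = -155 is not a perfect cube.
  y = 3: RHS = 580 is not a perfect cube.
  y = -3: RHS = -554 is not a perfect cube.
Continuing, at y = -4: RHS = -1331 = (-11)³ ⇒ x = -11 works.
Searching the remaining y in |y| ≤ 45 finds no further solutions.
Collected solutions: (-2, -1), (-11, -4).

Solutions (with |y| ≤ 45): (-2, -1), (-11, -4).
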